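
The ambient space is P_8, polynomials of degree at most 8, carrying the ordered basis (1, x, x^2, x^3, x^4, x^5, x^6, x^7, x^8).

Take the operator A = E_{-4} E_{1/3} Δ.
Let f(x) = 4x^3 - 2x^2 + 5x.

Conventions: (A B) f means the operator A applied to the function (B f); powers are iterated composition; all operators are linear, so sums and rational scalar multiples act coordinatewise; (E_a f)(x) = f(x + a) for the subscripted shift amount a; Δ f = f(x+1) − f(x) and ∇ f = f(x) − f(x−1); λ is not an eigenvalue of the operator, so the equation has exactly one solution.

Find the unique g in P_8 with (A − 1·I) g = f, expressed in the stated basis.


write g with unknown coordinates in the stated basis and equate coefficients in (A − 1·I) g = f
solving from the highest basis element down gives g = -4x^3 - 10x^2 + 51x - 7
check: A g = -12x^2 + 56x - 7
so A g − 1·g = 4x^3 - 2x^2 + 5x = f ✓

the image equals g(x) = -4x^3 - 10x^2 + 51x - 7


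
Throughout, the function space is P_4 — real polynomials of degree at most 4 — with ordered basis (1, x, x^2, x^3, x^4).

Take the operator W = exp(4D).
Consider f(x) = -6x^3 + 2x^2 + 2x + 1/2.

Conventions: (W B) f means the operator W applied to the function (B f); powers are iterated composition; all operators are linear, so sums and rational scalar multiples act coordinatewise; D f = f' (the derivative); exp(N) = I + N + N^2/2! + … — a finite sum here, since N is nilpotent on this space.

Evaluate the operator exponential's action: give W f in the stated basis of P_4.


order-1 term: -72x^2 + 16x + 8
order-2 term: -288x + 32
order-3 term: -384
the series for exp(4D) f terminates at order 3
exp(4D) f = -6x^3 - 70x^2 - 270x - 687/2

the result is g(x) = -6x^3 - 70x^2 - 270x - 687/2


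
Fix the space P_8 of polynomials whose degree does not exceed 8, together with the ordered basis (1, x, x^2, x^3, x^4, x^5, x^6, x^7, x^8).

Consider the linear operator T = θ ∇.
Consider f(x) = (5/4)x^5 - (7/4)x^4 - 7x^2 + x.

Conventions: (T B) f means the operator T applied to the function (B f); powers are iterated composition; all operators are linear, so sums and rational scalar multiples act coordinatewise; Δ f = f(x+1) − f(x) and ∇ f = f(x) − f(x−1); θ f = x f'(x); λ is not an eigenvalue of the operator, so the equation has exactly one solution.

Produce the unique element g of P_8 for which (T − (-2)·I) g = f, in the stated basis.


the image equals g(x) = (5/8)x^5 - (57/8)x^4 + (417/8)x^3 - (1671/8)x^2 + (2427/8)x

write g with unknown coordinates in the stated basis and equate coefficients in (T − (-2)·I) g = f
solving from the highest basis element down gives g = (5/8)x^5 - (57/8)x^4 + (417/8)x^3 - (1671/8)x^2 + (2427/8)x
check: T g = (25/2)x^4 - (417/4)x^3 + (1643/4)x^2 - (2423/4)x
so T g − (-2)·g = (5/4)x^5 - (7/4)x^4 - 7x^2 + x = f ✓


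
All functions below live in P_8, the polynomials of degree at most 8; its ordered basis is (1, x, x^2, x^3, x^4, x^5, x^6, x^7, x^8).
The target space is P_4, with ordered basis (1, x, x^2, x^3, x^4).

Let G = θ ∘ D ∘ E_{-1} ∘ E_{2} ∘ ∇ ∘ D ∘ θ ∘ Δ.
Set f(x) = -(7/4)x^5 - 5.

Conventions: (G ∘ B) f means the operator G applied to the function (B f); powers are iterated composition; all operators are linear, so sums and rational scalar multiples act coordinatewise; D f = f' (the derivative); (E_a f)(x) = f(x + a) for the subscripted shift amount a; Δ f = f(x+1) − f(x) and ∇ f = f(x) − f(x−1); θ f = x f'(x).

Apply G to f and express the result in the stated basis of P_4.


Δ f = -(35/4)x^4 - (35/2)x^3 - (35/2)x^2 - (35/4)x - 7/4
θ Δ f = -35x^4 - (105/2)x^3 - 35x^2 - (35/4)x
D (θ ∘ Δ) f = -140x^3 - (315/2)x^2 - 70x - 35/4
∇ D (θ ∘ Δ) f = -420x^2 + 105x - 105/2
E_{2} ∇ D (θ ∘ Δ) f = -420x^2 - 1575x - 3045/2
E_{-1} (E_{2} ∘ ∇ ∘ D ∘ θ ∘ Δ) f = -420x^2 - 735x - 735/2
D E_{-1} (E_{2} ∘ ∇ ∘ D ∘ θ ∘ Δ) f = -840x - 735
θ D E_{-1} (E_{2} ∘ ∇ ∘ D ∘ θ ∘ Δ) f = -840x

g(x) = -840x


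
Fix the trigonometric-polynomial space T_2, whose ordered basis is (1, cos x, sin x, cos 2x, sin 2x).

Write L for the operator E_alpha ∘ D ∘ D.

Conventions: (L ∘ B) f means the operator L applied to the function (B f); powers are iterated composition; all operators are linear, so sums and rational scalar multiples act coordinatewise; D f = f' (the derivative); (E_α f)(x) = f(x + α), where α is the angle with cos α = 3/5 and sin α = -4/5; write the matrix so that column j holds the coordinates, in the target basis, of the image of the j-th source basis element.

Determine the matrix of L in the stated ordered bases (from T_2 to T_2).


image of 1: 0
image of cos x: -(3/5)cos x - (4/5)sin x
image of sin x: (4/5)cos x - (3/5)sin x
image of cos 2x: (28/25)cos 2x - (96/25)sin 2x
image of sin 2x: (96/25)cos 2x + (28/25)sin 2x
each image's coordinates form column j of the matrix

the matrix is [[0, 0, 0, 0, 0]; [0, -3/5, 4/5, 0, 0]; [0, -4/5, -3/5, 0, 0]; [0, 0, 0, 28/25, 96/25]; [0, 0, 0, -96/25, 28/25]] (rows listed top to bottom)


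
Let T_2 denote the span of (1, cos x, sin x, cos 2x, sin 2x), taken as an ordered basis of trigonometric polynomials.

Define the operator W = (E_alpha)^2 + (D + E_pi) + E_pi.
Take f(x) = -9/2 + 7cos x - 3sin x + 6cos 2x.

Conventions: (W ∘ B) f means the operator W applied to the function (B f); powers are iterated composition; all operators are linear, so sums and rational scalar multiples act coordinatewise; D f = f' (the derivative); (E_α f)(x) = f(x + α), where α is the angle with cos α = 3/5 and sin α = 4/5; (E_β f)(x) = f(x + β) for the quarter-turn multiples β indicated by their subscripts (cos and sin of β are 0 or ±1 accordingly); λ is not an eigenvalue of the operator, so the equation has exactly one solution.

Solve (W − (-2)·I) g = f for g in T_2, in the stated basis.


the result is g(x) = -9/10 + cos x + (26/7)sin x + (11838/7565)cos 2x + (5484/7565)sin 2x

write g with unknown coordinates in the stated basis and equate coefficients in (W − (-2)·I) g = f
solving from the highest basis element down gives g = -9/10 + cos x + (26/7)sin x + (11838/7565)cos 2x + (5484/7565)sin 2x
check: W g = -27/10 + 5cos x - (73/7)sin x + (21714/7565)cos 2x - (10968/7565)sin 2x
so W g − (-2)·g = -9/2 + 7cos x - 3sin x + 6cos 2x = f ✓


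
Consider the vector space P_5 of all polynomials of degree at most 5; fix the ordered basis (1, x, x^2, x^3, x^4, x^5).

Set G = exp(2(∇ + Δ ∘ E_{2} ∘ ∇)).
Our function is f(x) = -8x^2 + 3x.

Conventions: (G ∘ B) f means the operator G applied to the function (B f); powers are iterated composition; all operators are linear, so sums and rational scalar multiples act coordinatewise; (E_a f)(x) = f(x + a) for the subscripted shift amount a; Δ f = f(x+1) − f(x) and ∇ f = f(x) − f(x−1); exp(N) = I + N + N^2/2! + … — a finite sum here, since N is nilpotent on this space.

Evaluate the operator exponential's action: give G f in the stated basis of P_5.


order-1 term: -32x - 10
order-2 term: -32
the series for exp(2(∇ + Δ ∘ E_{2} ∘ ∇)) f terminates at order 2
exp(2(∇ + Δ ∘ E_{2} ∘ ∇)) f = -8x^2 - 29x - 42

g(x) = -8x^2 - 29x - 42


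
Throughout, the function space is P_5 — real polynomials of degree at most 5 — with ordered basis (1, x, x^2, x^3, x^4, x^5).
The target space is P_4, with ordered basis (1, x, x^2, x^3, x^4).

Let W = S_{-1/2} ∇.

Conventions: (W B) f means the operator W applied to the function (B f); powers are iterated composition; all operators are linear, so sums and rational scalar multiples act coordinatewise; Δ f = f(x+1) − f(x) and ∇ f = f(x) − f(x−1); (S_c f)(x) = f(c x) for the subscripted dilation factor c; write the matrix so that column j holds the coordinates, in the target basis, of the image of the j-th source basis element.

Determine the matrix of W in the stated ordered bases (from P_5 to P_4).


the matrix is [[0, 1, -1, 1, -1, 1]; [0, 0, -1, 3/2, -2, 5/2]; [0, 0, 0, 3/4, -3/2, 5/2]; [0, 0, 0, 0, -1/2, 5/4]; [0, 0, 0, 0, 0, 5/16]] (rows listed top to bottom)

image of 1: 0
image of x: 1
image of x^2: -x - 1
image of x^3: (3/4)x^2 + (3/2)x + 1
image of x^4: -(1/2)x^3 - (3/2)x^2 - 2x - 1
image of x^5: (5/16)x^4 + (5/4)x^3 + (5/2)x^2 + (5/2)x + 1
each image's coordinates form column j of the matrix


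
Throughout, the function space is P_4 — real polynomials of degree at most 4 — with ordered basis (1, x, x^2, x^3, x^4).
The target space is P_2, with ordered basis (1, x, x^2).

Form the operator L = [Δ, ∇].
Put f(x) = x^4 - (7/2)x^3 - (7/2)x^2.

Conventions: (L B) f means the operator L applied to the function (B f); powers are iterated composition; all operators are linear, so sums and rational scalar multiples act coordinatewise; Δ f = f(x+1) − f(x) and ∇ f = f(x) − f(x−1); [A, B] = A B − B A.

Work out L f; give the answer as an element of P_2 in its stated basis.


∇ f = 4x^3 - (33/2)x^2 + (15/2)x - 1
Δ ∇ f = 12x^2 - 21x - 5
Δ f = 4x^3 - (9/2)x^2 - (27/2)x - 6
∇ Δ f = 12x^2 - 21x - 5
[Δ, ∇] f = 0

the result is g(x) = 0


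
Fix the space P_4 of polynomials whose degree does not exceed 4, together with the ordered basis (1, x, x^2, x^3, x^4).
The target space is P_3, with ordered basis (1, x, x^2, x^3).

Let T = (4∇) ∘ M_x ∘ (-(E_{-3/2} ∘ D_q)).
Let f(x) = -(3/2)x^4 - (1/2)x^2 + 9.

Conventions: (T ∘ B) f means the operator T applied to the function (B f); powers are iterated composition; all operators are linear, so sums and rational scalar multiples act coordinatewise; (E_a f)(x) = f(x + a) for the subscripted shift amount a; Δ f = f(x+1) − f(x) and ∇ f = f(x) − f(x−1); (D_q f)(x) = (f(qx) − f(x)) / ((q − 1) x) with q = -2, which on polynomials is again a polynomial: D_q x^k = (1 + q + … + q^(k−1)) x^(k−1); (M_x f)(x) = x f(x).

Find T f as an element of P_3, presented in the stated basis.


the result is g(x) = -120x^3 + 585x^2 - 934x + 1895/4

D_q f = (15/2)x^3 + (1/2)x
E_{-3/2} D_q f = (15/2)x^3 - (135/4)x^2 + (409/8)x - 417/16
(-(E_{-3/2} ∘ D_q)) f = -(15/2)x^3 + (135/4)x^2 - (409/8)x + 417/16
M_x (-(E_{-3/2} ∘ D_q)) f = -(15/2)x^4 + (135/4)x^3 - (409/8)x^2 + (417/16)x
∇ M_x (-(E_{-3/2} ∘ D_q)) f = -30x^3 + (585/4)x^2 - (467/2)x + 1895/16
(4∇) M_x (-(E_{-3/2} ∘ D_q)) f = -120x^3 + 585x^2 - 934x + 1895/4


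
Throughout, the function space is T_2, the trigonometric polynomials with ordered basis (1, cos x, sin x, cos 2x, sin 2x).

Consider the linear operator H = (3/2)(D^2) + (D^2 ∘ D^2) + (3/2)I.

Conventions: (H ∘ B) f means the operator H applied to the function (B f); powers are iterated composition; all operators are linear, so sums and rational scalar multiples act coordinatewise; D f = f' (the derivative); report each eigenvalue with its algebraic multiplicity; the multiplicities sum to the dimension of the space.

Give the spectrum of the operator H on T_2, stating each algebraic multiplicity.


image of 1: 3/2
image of cos x: cos x
image of sin x: sin x
image of cos 2x: (23/2)cos 2x
image of sin 2x: (23/2)sin 2x
the matrix is diagonal; its diagonal is (3/2, 1, 1, 23/2, 23/2)
for a triangular matrix the eigenvalues are the diagonal entries, with algebraic multiplicity their repetition count

λ = 1 (multiplicity 2), λ = 3/2 (multiplicity 1), λ = 23/2 (multiplicity 2)


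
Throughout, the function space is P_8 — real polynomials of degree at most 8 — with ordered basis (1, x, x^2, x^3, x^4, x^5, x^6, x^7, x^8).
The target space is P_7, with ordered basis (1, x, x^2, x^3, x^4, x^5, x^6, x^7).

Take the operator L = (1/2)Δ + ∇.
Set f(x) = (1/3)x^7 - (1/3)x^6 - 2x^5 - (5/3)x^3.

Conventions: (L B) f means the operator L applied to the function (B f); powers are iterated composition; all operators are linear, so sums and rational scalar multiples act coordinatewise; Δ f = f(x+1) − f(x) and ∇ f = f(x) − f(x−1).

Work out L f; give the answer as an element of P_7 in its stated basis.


Δ f = (7/3)x^6 + 5x^5 - (10/3)x^4 - 15x^3 - 23x^2 - (44/3)x - 11/3
((1/2)Δ) f = (7/6)x^6 + (5/2)x^5 - (5/3)x^4 - (15/2)x^3 - (23/2)x^2 - (22/3)x - 11/6
∇ f = (7/3)x^6 - 9x^5 + (20/3)x^4 + (5/3)x^3 - 13x^2 + (32/3)x - 3
((1/2)Δ + ∇) f = (7/2)x^6 - (13/2)x^5 + 5x^4 - (35/6)x^3 - (49/2)x^2 + (10/3)x - 29/6

the image equals g(x) = (7/2)x^6 - (13/2)x^5 + 5x^4 - (35/6)x^3 - (49/2)x^2 + (10/3)x - 29/6


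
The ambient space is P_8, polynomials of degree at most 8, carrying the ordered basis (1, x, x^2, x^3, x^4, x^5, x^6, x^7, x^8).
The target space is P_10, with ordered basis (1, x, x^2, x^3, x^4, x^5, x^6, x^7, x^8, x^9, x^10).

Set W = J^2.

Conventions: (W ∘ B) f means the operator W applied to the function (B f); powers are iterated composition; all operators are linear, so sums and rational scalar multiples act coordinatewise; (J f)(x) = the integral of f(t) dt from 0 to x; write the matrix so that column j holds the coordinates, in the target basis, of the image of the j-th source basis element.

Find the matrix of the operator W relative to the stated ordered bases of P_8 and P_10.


image of 1: (1/2)x^2
image of x: (1/6)x^3
image of x^2: (1/12)x^4
image of x^3: (1/20)x^5
image of x^4: (1/30)x^6
image of x^5: (1/42)x^7
image of x^6: (1/56)x^8
image of x^7: (1/72)x^9
image of x^8: (1/90)x^10
each image's coordinates form column j of the matrix

the matrix is [[0, 0, 0, 0, 0, 0, 0, 0, 0]; [0, 0, 0, 0, 0, 0, 0, 0, 0]; [1/2, 0, 0, 0, 0, 0, 0, 0, 0]; [0, 1/6, 0, 0, 0, 0, 0, 0, 0]; [0, 0, 1/12, 0, 0, 0, 0, 0, 0]; [0, 0, 0, 1/20, 0, 0, 0, 0, 0]; [0, 0, 0, 0, 1/30, 0, 0, 0, 0]; [0, 0, 0, 0, 0, 1/42, 0, 0, 0]; [0, 0, 0, 0, 0, 0, 1/56, 0, 0]; [0, 0, 0, 0, 0, 0, 0, 1/72, 0]; [0, 0, 0, 0, 0, 0, 0, 0, 1/90]] (rows listed top to bottom)


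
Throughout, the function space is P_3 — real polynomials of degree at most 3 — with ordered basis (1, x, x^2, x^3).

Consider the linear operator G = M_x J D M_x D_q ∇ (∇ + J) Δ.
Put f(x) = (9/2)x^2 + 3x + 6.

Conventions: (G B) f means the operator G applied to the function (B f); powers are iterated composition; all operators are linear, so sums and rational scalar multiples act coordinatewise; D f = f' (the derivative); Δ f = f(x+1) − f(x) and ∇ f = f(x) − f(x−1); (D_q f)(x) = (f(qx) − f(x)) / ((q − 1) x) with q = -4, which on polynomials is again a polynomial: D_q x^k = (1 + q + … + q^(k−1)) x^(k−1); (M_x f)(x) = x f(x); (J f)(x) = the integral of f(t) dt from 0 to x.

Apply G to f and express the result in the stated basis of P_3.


Δ f = 9x + 15/2
∇ Δ f = 9
J Δ f = (9/2)x^2 + (15/2)x
(∇ + J) Δ f = (9/2)x^2 + (15/2)x + 9
∇ (∇ + J) Δ f = 9x + 3
D_q ∇ (∇ + J) Δ f = 9
M_x D_q ∇ (∇ + J) Δ f = 9x
D (M_x D_q ∇) (∇ + J) Δ f = 9
J (D M_x D_q ∇ (∇ + J)) Δ f = 9x
M_x J (D M_x D_q ∇ (∇ + J)) Δ f = 9x^2

the image equals g(x) = 9x^2


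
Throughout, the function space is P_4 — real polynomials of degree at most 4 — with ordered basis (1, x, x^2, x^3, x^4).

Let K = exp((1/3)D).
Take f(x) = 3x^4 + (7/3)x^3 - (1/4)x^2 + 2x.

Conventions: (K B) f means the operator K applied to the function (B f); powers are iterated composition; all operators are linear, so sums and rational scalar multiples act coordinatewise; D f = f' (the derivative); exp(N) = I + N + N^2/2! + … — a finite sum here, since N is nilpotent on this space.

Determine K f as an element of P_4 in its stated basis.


g(x) = 3x^4 + (19/3)x^3 + (49/12)x^2 + (55/18)x + 247/324

order-1 term: 4x^3 + (7/3)x^2 - (1/6)x + 2/3
order-2 term: 2x^2 + (7/9)x - 1/36
order-3 term: (4/9)x + 7/81
order-4 term: 1/27
the series for exp((1/3)D) f terminates at order 4
exp((1/3)D) f = 3x^4 + (19/3)x^3 + (49/12)x^2 + (55/18)x + 247/324


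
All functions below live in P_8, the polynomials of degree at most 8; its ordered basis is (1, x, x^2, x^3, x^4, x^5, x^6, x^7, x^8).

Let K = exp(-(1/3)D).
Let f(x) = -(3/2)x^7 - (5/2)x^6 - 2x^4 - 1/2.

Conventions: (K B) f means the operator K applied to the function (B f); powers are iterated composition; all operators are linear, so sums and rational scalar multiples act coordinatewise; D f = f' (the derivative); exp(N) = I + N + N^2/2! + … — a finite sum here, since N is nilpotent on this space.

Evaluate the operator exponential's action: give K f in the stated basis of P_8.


order-1 term: (7/2)x^6 + 5x^5 + (8/3)x^3
order-2 term: -(7/2)x^5 - (25/6)x^4 - (4/3)x^2
order-3 term: (35/18)x^4 + (50/27)x^3 + (8/27)x
order-4 term: -(35/54)x^3 - (25/54)x^2 - 2/81
order-5 term: (7/54)x^2 + (5/81)x
order-6 term: -(7/486)x - 5/1458
order-7 term: 1/1458
the series for exp(-(1/3)D) f terminates at order 7
exp(-(1/3)D) f = -(3/2)x^7 + x^6 + (3/2)x^5 - (38/9)x^4 + (209/54)x^3 - (5/3)x^2 + (167/486)x - 769/1458

the result is g(x) = -(3/2)x^7 + x^6 + (3/2)x^5 - (38/9)x^4 + (209/54)x^3 - (5/3)x^2 + (167/486)x - 769/1458


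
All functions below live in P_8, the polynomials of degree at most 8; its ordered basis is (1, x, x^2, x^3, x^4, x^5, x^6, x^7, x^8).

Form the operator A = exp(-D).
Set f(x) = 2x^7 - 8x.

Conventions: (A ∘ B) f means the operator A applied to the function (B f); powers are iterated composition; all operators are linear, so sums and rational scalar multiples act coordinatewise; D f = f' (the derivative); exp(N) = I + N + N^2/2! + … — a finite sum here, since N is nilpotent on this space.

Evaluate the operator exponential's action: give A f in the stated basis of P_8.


the result is g(x) = 2x^7 - 14x^6 + 42x^5 - 70x^4 + 70x^3 - 42x^2 + 6x + 6

order-1 term: -14x^6 + 8
order-2 term: 42x^5
order-3 term: -70x^4
order-4 term: 70x^3
order-5 term: -42x^2
order-6 term: 14x
order-7 term: -2
the series for exp(-D) f terminates at order 7
exp(-D) f = 2x^7 - 14x^6 + 42x^5 - 70x^4 + 70x^3 - 42x^2 + 6x + 6


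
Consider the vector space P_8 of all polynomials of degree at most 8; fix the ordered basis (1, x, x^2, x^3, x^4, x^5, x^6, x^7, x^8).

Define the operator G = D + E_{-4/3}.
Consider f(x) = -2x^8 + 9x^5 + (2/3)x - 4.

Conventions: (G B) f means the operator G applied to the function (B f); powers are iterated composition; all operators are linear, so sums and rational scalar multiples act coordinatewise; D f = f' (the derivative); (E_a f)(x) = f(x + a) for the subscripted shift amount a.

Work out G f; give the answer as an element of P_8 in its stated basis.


the image equals g(x) = -2x^8 + (16/3)x^7 - (896/9)x^6 + (7411/27)x^5 - (37055/81)x^4 + (153568/243)x^3 - (384896/729)x^2 + (574642/2187)x - 407606/6561

D f = -16x^7 + 45x^4 + 2/3
E_{-4/3} f = -2x^8 + (64/3)x^7 - (896/9)x^6 + (7411/27)x^5 - (40700/81)x^4 + (153568/243)x^3 - (384896/729)x^2 + (574642/2187)x - 411980/6561
(D + E_{-4/3}) f = -2x^8 + (16/3)x^7 - (896/9)x^6 + (7411/27)x^5 - (37055/81)x^4 + (153568/243)x^3 - (384896/729)x^2 + (574642/2187)x - 407606/6561


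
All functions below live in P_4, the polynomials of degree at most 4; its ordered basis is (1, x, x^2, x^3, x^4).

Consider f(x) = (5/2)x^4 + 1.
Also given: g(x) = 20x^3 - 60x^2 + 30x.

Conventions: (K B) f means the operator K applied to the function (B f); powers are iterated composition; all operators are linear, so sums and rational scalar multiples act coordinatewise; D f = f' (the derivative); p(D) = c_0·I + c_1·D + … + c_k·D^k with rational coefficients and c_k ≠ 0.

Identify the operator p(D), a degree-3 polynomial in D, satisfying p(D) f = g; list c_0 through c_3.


c_0 = 0, c_1 = 2, c_2 = -2, c_3 = 1/2

D^0 f = (5/2)x^4 + 1
D^1 f = 10x^3
D^2 f = 30x^2
D^3 f = 60x
matching coefficients of g against c_0 f + c_1 Df + … from the top degree down determines the c_i
solution: c_0 = 0, c_1 = 2, c_2 = -2, c_3 = 1/2


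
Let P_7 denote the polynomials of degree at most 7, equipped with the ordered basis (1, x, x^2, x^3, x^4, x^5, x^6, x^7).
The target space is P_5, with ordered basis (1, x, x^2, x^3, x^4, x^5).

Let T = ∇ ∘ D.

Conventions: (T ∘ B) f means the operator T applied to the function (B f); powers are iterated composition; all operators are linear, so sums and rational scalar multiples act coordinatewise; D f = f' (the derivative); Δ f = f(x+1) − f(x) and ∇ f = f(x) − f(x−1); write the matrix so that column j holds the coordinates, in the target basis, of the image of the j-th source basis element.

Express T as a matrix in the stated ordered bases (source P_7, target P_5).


image of 1: 0
image of x: 0
image of x^2: 2
image of x^3: 6x - 3
image of x^4: 12x^2 - 12x + 4
image of x^5: 20x^3 - 30x^2 + 20x - 5
image of x^6: 30x^4 - 60x^3 + 60x^2 - 30x + 6
image of x^7: 42x^5 - 105x^4 + 140x^3 - 105x^2 + 42x - 7
each image's coordinates form column j of the matrix

the matrix is [[0, 0, 2, -3, 4, -5, 6, -7]; [0, 0, 0, 6, -12, 20, -30, 42]; [0, 0, 0, 0, 12, -30, 60, -105]; [0, 0, 0, 0, 0, 20, -60, 140]; [0, 0, 0, 0, 0, 0, 30, -105]; [0, 0, 0, 0, 0, 0, 0, 42]] (rows listed top to bottom)


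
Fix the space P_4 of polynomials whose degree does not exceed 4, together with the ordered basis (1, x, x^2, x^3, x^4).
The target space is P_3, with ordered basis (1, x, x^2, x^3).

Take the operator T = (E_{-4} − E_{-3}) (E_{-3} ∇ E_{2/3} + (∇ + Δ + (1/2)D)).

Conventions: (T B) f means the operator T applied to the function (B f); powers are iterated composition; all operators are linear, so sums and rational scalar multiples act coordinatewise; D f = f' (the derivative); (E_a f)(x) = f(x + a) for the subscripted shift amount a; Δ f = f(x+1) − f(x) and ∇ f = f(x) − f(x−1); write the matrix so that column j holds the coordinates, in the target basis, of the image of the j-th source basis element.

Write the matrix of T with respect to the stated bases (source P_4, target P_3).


the matrix is [[0, 0, -7, 181/2, -2584/3]; [0, 0, 0, -21, 362]; [0, 0, 0, 0, -42]; [0, 0, 0, 0, 0]] (rows listed top to bottom)

image of 1: 0
image of x: 0
image of x^2: -7
image of x^3: -21x + 181/2
image of x^4: -42x^2 + 362x - 2584/3
each image's coordinates form column j of the matrix


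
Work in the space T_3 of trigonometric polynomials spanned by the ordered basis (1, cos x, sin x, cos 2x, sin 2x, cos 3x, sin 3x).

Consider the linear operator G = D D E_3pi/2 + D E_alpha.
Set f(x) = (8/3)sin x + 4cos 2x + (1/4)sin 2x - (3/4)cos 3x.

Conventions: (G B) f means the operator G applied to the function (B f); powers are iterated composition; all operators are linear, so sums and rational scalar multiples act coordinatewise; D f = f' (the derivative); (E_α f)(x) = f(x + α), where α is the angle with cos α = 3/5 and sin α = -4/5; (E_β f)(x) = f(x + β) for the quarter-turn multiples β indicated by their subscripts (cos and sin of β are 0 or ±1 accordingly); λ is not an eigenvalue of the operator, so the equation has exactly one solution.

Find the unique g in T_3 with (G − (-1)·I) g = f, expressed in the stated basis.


write g with unknown coordinates in the stated basis and equate coefficients in (G − (-1)·I) g = f
solving from the highest basis element down gives g = -(64/87)cos x + (24/29)sin x + (1391/2410)cos 2x - (51/4820)sin 2x - (771/71828)cos 3x + (1107/17957)sin 3x
check: G g = (64/87)cos x + (160/87)sin x + (8249/2410)cos 2x + (314/1205)sin 2x - (13275/17957)cos 3x - (1107/17957)sin 3x
so G g − (-1)·g = (8/3)sin x + 4cos 2x + (1/4)sin 2x - (3/4)cos 3x = f ✓

g(x) = -(64/87)cos x + (24/29)sin x + (1391/2410)cos 2x - (51/4820)sin 2x - (771/71828)cos 3x + (1107/17957)sin 3x


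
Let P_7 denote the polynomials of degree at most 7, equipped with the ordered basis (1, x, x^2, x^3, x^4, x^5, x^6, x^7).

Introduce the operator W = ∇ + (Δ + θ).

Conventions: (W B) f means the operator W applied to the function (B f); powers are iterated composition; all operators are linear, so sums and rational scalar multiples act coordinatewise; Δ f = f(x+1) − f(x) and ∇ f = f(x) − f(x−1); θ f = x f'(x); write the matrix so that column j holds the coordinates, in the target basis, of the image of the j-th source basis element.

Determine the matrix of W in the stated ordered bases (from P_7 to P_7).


image of 1: 0
image of x: x + 2
image of x^2: 2x^2 + 4x
image of x^3: 3x^3 + 6x^2 + 2
image of x^4: 4x^4 + 8x^3 + 8x
image of x^5: 5x^5 + 10x^4 + 20x^2 + 2
image of x^6: 6x^6 + 12x^5 + 40x^3 + 12x
image of x^7: 7x^7 + 14x^6 + 70x^4 + 42x^2 + 2
each image's coordinates form column j of the matrix

the matrix is [[0, 2, 0, 2, 0, 2, 0, 2]; [0, 1, 4, 0, 8, 0, 12, 0]; [0, 0, 2, 6, 0, 20, 0, 42]; [0, 0, 0, 3, 8, 0, 40, 0]; [0, 0, 0, 0, 4, 10, 0, 70]; [0, 0, 0, 0, 0, 5, 12, 0]; [0, 0, 0, 0, 0, 0, 6, 14]; [0, 0, 0, 0, 0, 0, 0, 7]] (rows listed top to bottom)


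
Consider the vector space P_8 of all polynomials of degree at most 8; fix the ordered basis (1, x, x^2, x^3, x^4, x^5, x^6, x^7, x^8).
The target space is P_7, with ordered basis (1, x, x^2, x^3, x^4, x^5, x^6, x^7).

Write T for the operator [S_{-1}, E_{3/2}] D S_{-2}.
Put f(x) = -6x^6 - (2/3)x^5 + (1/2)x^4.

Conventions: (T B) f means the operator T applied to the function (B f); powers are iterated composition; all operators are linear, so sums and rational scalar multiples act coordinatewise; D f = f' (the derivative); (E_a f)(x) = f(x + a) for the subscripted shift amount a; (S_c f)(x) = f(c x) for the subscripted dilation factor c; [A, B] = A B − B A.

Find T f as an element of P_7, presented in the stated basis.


S_{-2} f = -384x^6 + (64/3)x^5 + 8x^4
D S_{-2} f = -2304x^5 + (320/3)x^4 + 32x^3
E_{3/2} (D S_{-2}) f = -2304x^5 - (51520/3)x^4 - 51168x^3 - 76176x^2 - 56664x - 16848
S_{-1} E_{3/2} (D S_{-2}) f = 2304x^5 - (51520/3)x^4 + 51168x^3 - 76176x^2 + 56664x - 16848
S_{-1} (D S_{-2}) f = 2304x^5 + (320/3)x^4 - 32x^3
E_{3/2} S_{-1} (D S_{-2}) f = 2304x^5 + (52160/3)x^4 + 52448x^3 + 79056x^2 + 59544x + 17928
[S_{-1}, E_{3/2}] (D S_{-2}) f = -34560x^4 - 1280x^3 - 155232x^2 - 2880x - 34776

the image equals g(x) = -34560x^4 - 1280x^3 - 155232x^2 - 2880x - 34776


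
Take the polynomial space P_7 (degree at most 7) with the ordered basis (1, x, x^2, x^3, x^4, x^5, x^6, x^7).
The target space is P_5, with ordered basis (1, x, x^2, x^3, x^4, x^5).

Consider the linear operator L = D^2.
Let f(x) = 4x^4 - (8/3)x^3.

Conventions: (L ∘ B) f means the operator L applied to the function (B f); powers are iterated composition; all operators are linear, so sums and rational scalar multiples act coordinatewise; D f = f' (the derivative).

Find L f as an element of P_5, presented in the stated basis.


D f = 16x^3 - 8x^2
D D f = 48x^2 - 16x

the result is g(x) = 48x^2 - 16x


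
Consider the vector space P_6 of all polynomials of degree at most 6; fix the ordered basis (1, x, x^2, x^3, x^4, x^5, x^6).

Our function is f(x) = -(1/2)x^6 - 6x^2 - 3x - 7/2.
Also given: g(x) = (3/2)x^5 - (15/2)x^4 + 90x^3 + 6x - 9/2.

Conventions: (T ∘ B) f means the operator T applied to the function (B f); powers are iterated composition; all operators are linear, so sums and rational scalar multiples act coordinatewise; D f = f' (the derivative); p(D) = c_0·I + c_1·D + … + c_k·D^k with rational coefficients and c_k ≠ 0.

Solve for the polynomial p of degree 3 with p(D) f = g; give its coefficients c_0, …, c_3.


p(D) = -(1/2)·D + (1/2)·D^2 − (3/2)·D^3, i.e. c_0 = 0, c_1 = -1/2, c_2 = 1/2, c_3 = -3/2

D^0 f = -(1/2)x^6 - 6x^2 - 3x - 7/2
D^1 f = -3x^5 - 12x - 3
D^2 f = -15x^4 - 12
D^3 f = -60x^3
matching coefficients of g against c_0 f + c_1 Df + … from the top degree down determines the c_i
solution: c_0 = 0, c_1 = -1/2, c_2 = 1/2, c_3 = -3/2


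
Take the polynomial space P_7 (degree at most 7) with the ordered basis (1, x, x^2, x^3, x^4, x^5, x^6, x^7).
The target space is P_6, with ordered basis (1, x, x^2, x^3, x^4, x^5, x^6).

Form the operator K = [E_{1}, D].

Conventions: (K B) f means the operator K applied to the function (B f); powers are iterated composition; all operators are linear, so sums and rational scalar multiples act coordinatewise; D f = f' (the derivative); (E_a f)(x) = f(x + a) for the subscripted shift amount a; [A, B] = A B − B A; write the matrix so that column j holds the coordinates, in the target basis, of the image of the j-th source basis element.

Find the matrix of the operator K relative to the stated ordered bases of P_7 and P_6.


image of 1: 0
image of x: 0
image of x^2: 0
image of x^3: 0
image of x^4: 0
image of x^5: 0
image of x^6: 0
image of x^7: 0
each image's coordinates form column j of the matrix

the matrix is [[0, 0, 0, 0, 0, 0, 0, 0]; [0, 0, 0, 0, 0, 0, 0, 0]; [0, 0, 0, 0, 0, 0, 0, 0]; [0, 0, 0, 0, 0, 0, 0, 0]; [0, 0, 0, 0, 0, 0, 0, 0]; [0, 0, 0, 0, 0, 0, 0, 0]; [0, 0, 0, 0, 0, 0, 0, 0]] (rows listed top to bottom)


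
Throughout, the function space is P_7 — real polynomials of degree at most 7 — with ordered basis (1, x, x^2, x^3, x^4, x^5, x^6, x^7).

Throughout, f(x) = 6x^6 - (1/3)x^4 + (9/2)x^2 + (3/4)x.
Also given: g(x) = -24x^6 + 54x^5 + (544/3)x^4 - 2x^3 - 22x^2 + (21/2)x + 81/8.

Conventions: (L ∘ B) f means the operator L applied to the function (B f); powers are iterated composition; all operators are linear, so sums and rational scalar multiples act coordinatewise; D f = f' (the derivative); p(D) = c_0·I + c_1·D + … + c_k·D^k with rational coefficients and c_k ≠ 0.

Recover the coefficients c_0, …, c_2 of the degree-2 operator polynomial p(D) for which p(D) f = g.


D^0 f = 6x^6 - (1/3)x^4 + (9/2)x^2 + (3/4)x
D^1 f = 36x^5 - (4/3)x^3 + 9x + 3/4
D^2 f = 180x^4 - 4x^2 + 9
matching coefficients of g against c_0 f + c_1 Df + … from the top degree down determines the c_i
solution: c_0 = -4, c_1 = 3/2, c_2 = 1

p(D) = -4·I + (3/2)·D + D^2, i.e. c_0 = -4, c_1 = 3/2, c_2 = 1


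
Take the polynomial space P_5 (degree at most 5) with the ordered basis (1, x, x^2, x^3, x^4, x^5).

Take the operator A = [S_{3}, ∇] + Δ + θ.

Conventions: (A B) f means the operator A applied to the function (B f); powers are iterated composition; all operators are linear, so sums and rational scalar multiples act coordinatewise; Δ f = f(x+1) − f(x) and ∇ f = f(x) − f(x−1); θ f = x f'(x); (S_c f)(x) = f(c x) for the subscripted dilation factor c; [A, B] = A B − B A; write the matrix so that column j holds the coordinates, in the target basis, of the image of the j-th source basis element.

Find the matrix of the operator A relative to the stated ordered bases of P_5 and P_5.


the matrix is [[0, -1, 9, -25, 81, -241]; [0, 1, -10, 75, -308, 1205]; [0, 0, 2, -51, 438, -2330]; [0, 0, 0, 3, -212, 2170]; [0, 0, 0, 0, 4, -805]; [0, 0, 0, 0, 0, 5]] (rows listed top to bottom)

image of 1: 0
image of x: x - 1
image of x^2: 2x^2 - 10x + 9
image of x^3: 3x^3 - 51x^2 + 75x - 25
image of x^4: 4x^4 - 212x^3 + 438x^2 - 308x + 81
image of x^5: 5x^5 - 805x^4 + 2170x^3 - 2330x^2 + 1205x - 241
each image's coordinates form column j of the matrix


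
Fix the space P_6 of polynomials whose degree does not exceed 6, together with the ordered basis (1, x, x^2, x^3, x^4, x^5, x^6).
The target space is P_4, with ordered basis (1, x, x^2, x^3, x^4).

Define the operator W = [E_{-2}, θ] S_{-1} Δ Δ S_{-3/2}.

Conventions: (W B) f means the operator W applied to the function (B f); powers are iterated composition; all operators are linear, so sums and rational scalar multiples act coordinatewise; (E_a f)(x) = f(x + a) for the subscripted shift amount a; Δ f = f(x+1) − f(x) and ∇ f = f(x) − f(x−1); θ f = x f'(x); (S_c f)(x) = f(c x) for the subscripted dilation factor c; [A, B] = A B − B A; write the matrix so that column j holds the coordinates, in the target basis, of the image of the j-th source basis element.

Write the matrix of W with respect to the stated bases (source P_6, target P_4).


the matrix is [[0, 0, 0, -81/2, 729, -66825/8, 623295/8]; [0, 0, 0, 0, -243, 10935/2, -601425/8]; [0, 0, 0, 0, 0, -3645/4, 98415/4]; [0, 0, 0, 0, 0, 0, -10935/4]; [0, 0, 0, 0, 0, 0, 0]] (rows listed top to bottom)

image of 1: 0
image of x: 0
image of x^2: 0
image of x^3: -81/2
image of x^4: -243x + 729
image of x^5: -(3645/4)x^2 + (10935/2)x - 66825/8
image of x^6: -(10935/4)x^3 + (98415/4)x^2 - (601425/8)x + 623295/8
each image's coordinates form column j of the matrix


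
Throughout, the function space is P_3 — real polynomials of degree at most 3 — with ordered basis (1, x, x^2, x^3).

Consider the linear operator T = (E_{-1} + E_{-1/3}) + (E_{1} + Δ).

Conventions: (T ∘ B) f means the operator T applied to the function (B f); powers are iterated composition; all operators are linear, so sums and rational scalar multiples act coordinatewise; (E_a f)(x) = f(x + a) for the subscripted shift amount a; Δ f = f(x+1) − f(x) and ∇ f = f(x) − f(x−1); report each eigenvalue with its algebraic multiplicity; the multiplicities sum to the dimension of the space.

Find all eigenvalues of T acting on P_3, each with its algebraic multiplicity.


λ = 3 (multiplicity 4)

image of 1: 3
image of x: 3x + 2/3
image of x^2: 3x^2 + (4/3)x + 28/9
image of x^3: 3x^3 + 2x^2 + (28/3)x + 26/27
the matrix is upper triangular; its diagonal is (3, 3, 3, 3)
for a triangular matrix the eigenvalues are the diagonal entries, with algebraic multiplicity their repetition count


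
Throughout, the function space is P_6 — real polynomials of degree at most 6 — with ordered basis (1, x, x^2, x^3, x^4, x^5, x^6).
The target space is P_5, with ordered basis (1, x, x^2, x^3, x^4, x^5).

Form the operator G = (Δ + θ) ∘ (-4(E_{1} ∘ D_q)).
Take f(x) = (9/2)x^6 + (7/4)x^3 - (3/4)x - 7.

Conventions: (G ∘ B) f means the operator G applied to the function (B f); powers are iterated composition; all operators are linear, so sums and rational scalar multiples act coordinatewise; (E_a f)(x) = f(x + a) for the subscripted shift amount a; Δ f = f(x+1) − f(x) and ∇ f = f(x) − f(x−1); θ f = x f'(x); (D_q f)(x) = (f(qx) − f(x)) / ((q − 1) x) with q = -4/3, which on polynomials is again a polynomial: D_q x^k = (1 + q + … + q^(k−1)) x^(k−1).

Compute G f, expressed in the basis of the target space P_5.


D_q f = -(481/54)x^5 + (91/36)x^2 - 3/4
E_{1} D_q f = -(481/54)x^5 - (2405/54)x^4 - (2405/27)x^3 - (9347/108)x^2 - (1066/27)x - 385/54
(-4(E_{1} ∘ D_q)) f = (962/27)x^5 + (4810/27)x^4 + (9620/27)x^3 + (9347/27)x^2 + (4264/27)x + 770/27
Δ (-4(E_{1} ∘ D_q)) f = (4810/27)x^4 + (9620/9)x^3 + (67340/27)x^2 + 2652x + 29003/27
θ (-4(E_{1} ∘ D_q)) f = (4810/27)x^5 + (19240/27)x^4 + (9620/9)x^3 + (18694/27)x^2 + (4264/27)x
(Δ + θ) (-4(E_{1} ∘ D_q)) f = (4810/27)x^5 + (24050/27)x^4 + (19240/9)x^3 + (28678/9)x^2 + (75868/27)x + 29003/27

g(x) = (4810/27)x^5 + (24050/27)x^4 + (19240/9)x^3 + (28678/9)x^2 + (75868/27)x + 29003/27


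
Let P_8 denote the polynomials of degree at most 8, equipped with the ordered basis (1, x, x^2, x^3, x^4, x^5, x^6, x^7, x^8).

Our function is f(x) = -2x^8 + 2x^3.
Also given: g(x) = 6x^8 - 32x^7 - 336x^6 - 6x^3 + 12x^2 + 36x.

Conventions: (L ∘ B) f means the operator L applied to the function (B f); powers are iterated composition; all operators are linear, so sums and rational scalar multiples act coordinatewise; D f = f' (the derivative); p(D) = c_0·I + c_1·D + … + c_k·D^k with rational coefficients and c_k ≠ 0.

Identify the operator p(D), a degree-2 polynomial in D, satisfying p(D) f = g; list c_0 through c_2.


c_0 = -3, c_1 = 2, c_2 = 3

D^0 f = -2x^8 + 2x^3
D^1 f = -16x^7 + 6x^2
D^2 f = -112x^6 + 12x
matching coefficients of g against c_0 f + c_1 Df + … from the top degree down determines the c_i
solution: c_0 = -3, c_1 = 2, c_2 = 3


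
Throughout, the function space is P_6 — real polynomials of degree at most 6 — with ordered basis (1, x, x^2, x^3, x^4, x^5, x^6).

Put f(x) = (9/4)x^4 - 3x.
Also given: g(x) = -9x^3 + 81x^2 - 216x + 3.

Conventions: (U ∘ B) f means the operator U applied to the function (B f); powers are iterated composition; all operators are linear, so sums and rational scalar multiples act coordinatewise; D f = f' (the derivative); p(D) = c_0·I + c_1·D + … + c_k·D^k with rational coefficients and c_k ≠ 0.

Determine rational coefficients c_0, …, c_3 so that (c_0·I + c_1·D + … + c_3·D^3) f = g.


c_0 = 0, c_1 = -1, c_2 = 3, c_3 = -4

D^0 f = (9/4)x^4 - 3x
D^1 f = 9x^3 - 3
D^2 f = 27x^2
D^3 f = 54x
matching coefficients of g against c_0 f + c_1 Df + … from the top degree down determines the c_i
solution: c_0 = 0, c_1 = -1, c_2 = 3, c_3 = -4


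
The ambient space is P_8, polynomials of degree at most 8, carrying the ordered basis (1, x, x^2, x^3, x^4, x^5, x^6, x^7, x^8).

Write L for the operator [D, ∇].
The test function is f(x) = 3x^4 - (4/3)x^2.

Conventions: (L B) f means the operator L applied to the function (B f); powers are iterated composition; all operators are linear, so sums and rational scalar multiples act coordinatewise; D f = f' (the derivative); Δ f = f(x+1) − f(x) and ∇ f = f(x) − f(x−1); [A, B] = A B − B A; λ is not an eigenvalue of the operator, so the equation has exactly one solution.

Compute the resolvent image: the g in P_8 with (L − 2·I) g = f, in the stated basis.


g(x) = -(3/2)x^4 + (2/3)x^2

write g with unknown coordinates in the stated basis and equate coefficients in (L − 2·I) g = f
solving from the highest basis element down gives g = -(3/2)x^4 + (2/3)x^2
check: L g = 0
so L g − 2·g = 3x^4 - (4/3)x^2 = f ✓


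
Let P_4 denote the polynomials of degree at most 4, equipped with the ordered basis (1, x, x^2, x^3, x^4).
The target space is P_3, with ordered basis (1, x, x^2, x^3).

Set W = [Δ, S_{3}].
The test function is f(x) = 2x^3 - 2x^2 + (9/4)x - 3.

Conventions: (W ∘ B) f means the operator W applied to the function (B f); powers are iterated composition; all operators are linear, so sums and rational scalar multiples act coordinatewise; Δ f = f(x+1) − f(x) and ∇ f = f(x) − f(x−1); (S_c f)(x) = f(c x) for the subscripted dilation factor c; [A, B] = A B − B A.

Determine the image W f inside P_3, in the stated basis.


g(x) = 108x^2 + 120x + 81/2

S_{3} f = 54x^3 - 18x^2 + (27/4)x - 3
Δ S_{3} f = 162x^2 + 126x + 171/4
Δ f = 6x^2 + 2x + 9/4
S_{3} Δ f = 54x^2 + 6x + 9/4
[Δ, S_{3}] f = 108x^2 + 120x + 81/2


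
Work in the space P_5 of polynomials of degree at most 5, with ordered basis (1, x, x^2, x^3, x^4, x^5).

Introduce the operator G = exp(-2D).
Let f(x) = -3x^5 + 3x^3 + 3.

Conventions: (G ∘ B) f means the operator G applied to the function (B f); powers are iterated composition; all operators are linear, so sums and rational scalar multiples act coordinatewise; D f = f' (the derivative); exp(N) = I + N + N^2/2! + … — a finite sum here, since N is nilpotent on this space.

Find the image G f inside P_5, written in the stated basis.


order-1 term: 30x^4 - 18x^2
order-2 term: -120x^3 + 36x
order-3 term: 240x^2 - 24
order-4 term: -240x
order-5 term: 96
the series for exp(-2D) f terminates at order 5
exp(-2D) f = -3x^5 + 30x^4 - 117x^3 + 222x^2 - 204x + 75

g(x) = -3x^5 + 30x^4 - 117x^3 + 222x^2 - 204x + 75


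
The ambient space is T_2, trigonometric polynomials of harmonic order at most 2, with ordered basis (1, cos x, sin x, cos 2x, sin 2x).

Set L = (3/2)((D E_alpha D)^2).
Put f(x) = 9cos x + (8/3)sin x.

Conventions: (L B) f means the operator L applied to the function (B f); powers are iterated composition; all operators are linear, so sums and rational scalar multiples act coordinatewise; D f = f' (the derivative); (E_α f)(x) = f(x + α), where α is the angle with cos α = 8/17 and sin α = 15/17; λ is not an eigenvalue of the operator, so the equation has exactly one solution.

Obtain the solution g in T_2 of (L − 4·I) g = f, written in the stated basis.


write g with unknown coordinates in the stated basis and equate coefficients in (L − 4·I) g = f
solving from the highest basis element down gives g = -(2166/1153)cos x - (1168/17295)sin x
check: L g = (1713/1153)cos x + (13816/5765)sin x
so L g − 4·g = 9cos x + (8/3)sin x = f ✓

g(x) = -(2166/1153)cos x - (1168/17295)sin x


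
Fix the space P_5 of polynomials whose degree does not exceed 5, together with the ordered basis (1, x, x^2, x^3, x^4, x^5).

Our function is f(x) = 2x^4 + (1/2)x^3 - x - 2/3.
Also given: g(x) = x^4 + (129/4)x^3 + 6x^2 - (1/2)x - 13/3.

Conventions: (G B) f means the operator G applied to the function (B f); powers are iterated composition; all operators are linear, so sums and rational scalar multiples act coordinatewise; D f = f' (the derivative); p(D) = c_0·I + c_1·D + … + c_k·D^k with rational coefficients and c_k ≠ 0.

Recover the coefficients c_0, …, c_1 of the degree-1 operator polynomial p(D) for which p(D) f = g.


D^0 f = 2x^4 + (1/2)x^3 - x - 2/3
D^1 f = 8x^3 + (3/2)x^2 - 1
matching coefficients of g against c_0 f + c_1 Df + … from the top degree down determines the c_i
solution: c_0 = 1/2, c_1 = 4

p(D) = (1/2)·I + 4·D, i.e. c_0 = 1/2, c_1 = 4
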